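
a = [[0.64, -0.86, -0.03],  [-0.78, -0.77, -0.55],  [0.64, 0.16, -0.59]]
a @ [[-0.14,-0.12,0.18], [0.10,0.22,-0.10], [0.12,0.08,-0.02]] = [[-0.18, -0.27, 0.20], [-0.03, -0.12, -0.05], [-0.14, -0.09, 0.11]]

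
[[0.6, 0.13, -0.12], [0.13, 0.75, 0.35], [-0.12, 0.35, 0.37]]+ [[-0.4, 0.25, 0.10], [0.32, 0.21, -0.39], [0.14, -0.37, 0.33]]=[[0.2, 0.38, -0.02], [0.45, 0.96, -0.04], [0.02, -0.02, 0.70]]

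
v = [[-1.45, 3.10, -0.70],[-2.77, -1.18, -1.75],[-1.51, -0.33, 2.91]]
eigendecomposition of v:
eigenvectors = [[(0.01-0.68j), 0.01+0.68j, (-0.26+0j)],[0.70+0.00j, 0.70-0.00j, -0.20+0.00j],[0.14-0.13j, (0.14+0.13j), (0.94+0j)]]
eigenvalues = [(-1.56+3.03j), (-1.56-3.03j), (3.4+0j)]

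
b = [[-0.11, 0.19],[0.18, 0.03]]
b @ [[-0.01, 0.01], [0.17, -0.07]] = [[0.03, -0.01], [0.00, -0.00]]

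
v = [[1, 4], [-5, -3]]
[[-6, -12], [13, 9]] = v @ [[-2, 0], [-1, -3]]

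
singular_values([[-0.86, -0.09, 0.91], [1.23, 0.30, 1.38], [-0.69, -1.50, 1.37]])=[2.4, 1.83, 0.77]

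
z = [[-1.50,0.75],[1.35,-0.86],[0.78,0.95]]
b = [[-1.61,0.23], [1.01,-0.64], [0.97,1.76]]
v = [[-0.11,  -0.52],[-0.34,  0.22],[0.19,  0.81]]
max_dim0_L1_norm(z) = 3.63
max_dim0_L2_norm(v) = 0.99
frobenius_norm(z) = 2.62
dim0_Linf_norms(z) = [1.5, 0.95]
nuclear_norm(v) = 1.37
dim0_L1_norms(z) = [3.63, 2.56]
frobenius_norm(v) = 1.07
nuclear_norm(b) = 4.01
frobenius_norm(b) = 2.85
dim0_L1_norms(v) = [0.64, 1.55]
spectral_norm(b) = 2.22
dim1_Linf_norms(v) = [0.52, 0.34, 0.81]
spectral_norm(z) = 2.33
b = v + z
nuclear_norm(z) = 3.54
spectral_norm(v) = 1.00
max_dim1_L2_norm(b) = 2.01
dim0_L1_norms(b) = [3.59, 2.63]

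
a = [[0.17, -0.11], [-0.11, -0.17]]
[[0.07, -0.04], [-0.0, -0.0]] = a@[[0.29, -0.17], [-0.17, 0.12]]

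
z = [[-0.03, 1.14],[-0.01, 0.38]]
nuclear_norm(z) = 1.20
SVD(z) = [[-0.95, -0.32], [-0.32, 0.95]] @ diag([1.2020815280171306, 1.4258838627502495e-18]) @ [[0.03, -1.0], [1.0, 0.03]]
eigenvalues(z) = [0.0, 0.35]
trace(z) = 0.35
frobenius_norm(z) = 1.20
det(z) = 0.00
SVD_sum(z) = [[-0.03, 1.14], [-0.01, 0.38]] + [[-0.0,-0.00], [0.0,0.00]]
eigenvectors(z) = [[-1.00, -0.95], [-0.03, -0.32]]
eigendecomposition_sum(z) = [[0.0, -0.0],  [0.0, -0.00]] + [[-0.03, 1.14], [-0.01, 0.38]]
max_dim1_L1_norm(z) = 1.17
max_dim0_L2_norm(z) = 1.2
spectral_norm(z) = 1.20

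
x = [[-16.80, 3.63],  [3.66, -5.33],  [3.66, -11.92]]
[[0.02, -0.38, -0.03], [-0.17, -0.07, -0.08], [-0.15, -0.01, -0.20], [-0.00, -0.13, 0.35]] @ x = [[-1.84, 2.46], [2.31, 0.71], [1.75, 1.89], [0.81, -3.48]]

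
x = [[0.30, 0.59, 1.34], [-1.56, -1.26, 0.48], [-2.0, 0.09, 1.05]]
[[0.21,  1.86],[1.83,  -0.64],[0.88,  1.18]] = x@[[-0.15, -0.03], [-1.02, 0.92], [0.64, 0.99]]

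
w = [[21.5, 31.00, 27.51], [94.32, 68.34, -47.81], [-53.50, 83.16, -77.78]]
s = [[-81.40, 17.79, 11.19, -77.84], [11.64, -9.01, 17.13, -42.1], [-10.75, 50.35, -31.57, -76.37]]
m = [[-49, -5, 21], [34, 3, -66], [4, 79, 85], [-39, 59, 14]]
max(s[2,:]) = 50.35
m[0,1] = -5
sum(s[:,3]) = -196.31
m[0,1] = -5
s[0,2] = 11.19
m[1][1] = 3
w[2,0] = -53.5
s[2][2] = -31.57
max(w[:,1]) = 83.16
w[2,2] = -77.78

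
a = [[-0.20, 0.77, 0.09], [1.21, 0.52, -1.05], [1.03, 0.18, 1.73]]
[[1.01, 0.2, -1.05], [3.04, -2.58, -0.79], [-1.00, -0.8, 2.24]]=a @ [[0.76, -1.60, 0.75], [1.65, -0.21, -1.28], [-1.20, 0.51, 0.98]]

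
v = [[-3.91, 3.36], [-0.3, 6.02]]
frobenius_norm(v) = 7.93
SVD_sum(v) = [[-1.67, 4.24],[-2.09, 5.32]] + [[-2.24, -0.88], [1.79, 0.7]]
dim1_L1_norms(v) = [7.27, 6.32]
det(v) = -22.53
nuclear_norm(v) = 10.39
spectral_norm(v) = 7.31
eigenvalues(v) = [-3.81, 5.92]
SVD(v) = [[0.62, 0.78], [0.78, -0.62]] @ diag([7.307721511202289, 3.083067679229782]) @ [[-0.37, 0.93], [-0.93, -0.37]]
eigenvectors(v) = [[-1.0, -0.32], [-0.03, -0.95]]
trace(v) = 2.11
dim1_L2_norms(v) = [5.16, 6.03]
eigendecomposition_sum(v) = [[-3.85,1.32], [-0.12,0.04]] + [[-0.06, 2.04], [-0.18, 5.98]]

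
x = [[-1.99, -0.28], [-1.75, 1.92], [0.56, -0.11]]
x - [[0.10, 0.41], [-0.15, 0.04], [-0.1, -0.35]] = [[-2.09,-0.69],[-1.6,1.88],[0.66,0.24]]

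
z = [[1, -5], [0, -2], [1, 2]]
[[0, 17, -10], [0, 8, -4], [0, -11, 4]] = z @ [[0, -3, 0], [0, -4, 2]]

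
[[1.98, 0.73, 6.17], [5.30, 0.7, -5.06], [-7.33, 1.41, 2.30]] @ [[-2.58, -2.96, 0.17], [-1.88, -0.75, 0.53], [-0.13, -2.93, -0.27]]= [[-7.28, -24.49, -0.94], [-14.33, -1.39, 2.64], [15.96, 13.9, -1.12]]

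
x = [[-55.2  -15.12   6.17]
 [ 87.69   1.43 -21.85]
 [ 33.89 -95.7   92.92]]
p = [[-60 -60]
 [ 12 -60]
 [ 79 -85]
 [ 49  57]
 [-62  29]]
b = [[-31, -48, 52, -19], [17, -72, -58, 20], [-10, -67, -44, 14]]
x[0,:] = [-55.2, -15.12, 6.17]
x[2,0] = 33.89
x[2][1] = -95.7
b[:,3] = [-19, 20, 14]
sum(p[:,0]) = 18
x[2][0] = 33.89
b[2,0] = -10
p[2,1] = -85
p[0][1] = -60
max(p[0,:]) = -60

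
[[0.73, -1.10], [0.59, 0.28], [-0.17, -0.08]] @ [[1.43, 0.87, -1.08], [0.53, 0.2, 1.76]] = [[0.46, 0.42, -2.72], [0.99, 0.57, -0.14], [-0.29, -0.16, 0.04]]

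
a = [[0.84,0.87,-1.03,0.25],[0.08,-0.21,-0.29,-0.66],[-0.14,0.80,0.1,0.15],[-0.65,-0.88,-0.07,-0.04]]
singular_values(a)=[1.88, 0.99, 0.6, 0.42]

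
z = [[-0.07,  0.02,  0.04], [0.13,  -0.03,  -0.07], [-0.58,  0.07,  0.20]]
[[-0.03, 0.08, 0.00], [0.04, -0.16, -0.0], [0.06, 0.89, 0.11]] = z@[[-0.91, -1.88, -0.60], [-0.12, -2.23, 1.61], [-2.28, -0.23, -1.74]]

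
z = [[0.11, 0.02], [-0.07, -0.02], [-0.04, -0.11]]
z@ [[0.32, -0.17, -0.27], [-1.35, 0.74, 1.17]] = [[0.01, -0.00, -0.01], [0.00, -0.00, -0.00], [0.14, -0.07, -0.12]]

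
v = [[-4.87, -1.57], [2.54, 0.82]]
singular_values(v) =[5.77, 0.0]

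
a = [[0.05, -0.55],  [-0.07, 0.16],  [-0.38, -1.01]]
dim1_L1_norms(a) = [0.6, 0.23, 1.39]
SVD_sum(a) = [[-0.13, -0.5], [0.04, 0.13], [-0.28, -1.04]] + [[0.18, -0.05], [-0.11, 0.03], [-0.1, 0.03]]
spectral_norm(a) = 1.20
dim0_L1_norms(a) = [0.5, 1.72]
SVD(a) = [[0.43, 0.78], [-0.11, -0.45], [0.89, -0.43]] @ diag([1.2002526552364277, 0.24370794734252227]) @ [[-0.26, -0.97], [0.97, -0.26]]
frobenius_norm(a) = 1.22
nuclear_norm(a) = 1.44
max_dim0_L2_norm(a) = 1.16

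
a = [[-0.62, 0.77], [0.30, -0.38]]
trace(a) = -1.00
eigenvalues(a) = [-1.0, -0.0]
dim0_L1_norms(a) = [0.92, 1.15]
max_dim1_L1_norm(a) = 1.39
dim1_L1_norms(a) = [1.39, 0.68]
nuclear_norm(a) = 1.10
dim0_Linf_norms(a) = [0.62, 0.77]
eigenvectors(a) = [[-0.9,-0.78],[0.44,-0.62]]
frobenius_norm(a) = 1.10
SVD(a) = [[-0.9, 0.44], [0.44, 0.90]] @ diag([1.1007645237197181, 0.00417891374665279]) @ [[0.63, -0.78],[-0.78, -0.63]]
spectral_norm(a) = 1.10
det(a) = 0.00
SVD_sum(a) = [[-0.62, 0.77], [0.30, -0.38]] + [[-0.00, -0.00], [-0.00, -0.00]]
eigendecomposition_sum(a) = [[-0.62, 0.77], [0.30, -0.38]] + [[-0.0, -0.0],[-0.0, -0.00]]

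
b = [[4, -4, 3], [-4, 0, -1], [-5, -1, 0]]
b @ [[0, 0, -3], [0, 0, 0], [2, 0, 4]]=[[6, 0, 0], [-2, 0, 8], [0, 0, 15]]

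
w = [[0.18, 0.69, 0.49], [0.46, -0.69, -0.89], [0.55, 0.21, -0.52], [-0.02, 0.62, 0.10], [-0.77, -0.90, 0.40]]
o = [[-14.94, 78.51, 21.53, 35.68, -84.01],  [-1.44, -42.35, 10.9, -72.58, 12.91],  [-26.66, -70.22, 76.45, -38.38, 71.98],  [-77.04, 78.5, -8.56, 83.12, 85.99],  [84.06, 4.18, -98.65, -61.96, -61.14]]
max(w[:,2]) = 0.486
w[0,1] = 0.687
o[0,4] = -84.01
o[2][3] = -38.38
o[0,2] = 21.53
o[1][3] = -72.58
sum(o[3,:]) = 162.01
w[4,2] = 0.399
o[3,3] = 83.12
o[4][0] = 84.06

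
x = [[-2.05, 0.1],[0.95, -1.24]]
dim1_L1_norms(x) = [2.15, 2.19]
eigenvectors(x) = [[-0.69,  -0.11],[0.72,  -0.99]]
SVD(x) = [[-0.83,0.55], [0.55,0.83]] @ diag([2.362075503345019, 1.0359533370269987]) @ [[0.95, -0.32], [-0.32, -0.95]]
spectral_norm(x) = 2.36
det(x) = 2.45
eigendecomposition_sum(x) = [[-1.93,0.21], [2.01,-0.22]] + [[-0.12,-0.11], [-1.06,-1.02]]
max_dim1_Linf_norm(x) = 2.05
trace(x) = -3.29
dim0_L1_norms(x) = [3.0, 1.34]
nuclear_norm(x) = 3.40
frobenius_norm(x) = 2.58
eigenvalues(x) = [-2.15, -1.14]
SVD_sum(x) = [[-1.86, 0.64], [1.23, -0.42]] + [[-0.19, -0.54], [-0.28, -0.82]]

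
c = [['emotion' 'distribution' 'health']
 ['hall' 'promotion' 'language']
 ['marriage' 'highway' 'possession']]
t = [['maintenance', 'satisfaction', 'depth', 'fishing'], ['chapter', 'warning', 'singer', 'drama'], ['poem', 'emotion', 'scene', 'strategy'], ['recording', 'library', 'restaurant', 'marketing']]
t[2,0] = 'poem'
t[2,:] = ['poem', 'emotion', 'scene', 'strategy']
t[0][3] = 'fishing'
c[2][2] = 'possession'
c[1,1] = 'promotion'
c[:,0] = ['emotion', 'hall', 'marriage']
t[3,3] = 'marketing'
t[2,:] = ['poem', 'emotion', 'scene', 'strategy']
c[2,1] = 'highway'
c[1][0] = 'hall'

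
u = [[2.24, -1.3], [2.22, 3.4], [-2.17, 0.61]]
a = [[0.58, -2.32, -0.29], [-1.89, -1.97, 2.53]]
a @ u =[[-3.22, -8.82], [-14.10, -2.70]]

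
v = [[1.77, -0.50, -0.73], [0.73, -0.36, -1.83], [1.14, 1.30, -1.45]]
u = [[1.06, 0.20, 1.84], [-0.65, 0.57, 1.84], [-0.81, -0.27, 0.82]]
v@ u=[[2.79, 0.27, 1.74], [2.49, 0.43, -0.82], [1.54, 1.36, 3.3]]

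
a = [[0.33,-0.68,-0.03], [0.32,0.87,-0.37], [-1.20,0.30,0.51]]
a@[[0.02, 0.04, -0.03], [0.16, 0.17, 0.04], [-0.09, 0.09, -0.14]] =[[-0.1,-0.11,-0.03], [0.18,0.13,0.08], [-0.02,0.05,-0.02]]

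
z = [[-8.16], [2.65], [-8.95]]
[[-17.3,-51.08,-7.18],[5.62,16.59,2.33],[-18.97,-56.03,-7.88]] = z @ [[2.12, 6.26, 0.88]]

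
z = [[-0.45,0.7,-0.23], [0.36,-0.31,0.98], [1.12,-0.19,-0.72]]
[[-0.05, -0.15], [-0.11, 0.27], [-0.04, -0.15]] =z @ [[-0.15, -0.01], [-0.21, -0.14], [-0.12, 0.23]]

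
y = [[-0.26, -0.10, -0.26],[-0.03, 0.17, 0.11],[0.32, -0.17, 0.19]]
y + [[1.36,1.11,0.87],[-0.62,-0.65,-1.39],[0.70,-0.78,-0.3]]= [[1.1, 1.01, 0.61], [-0.65, -0.48, -1.28], [1.02, -0.95, -0.11]]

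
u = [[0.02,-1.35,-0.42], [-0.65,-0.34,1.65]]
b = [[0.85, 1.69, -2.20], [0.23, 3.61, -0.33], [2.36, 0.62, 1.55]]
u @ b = [[-1.28, -5.1, -0.25], [3.26, -1.30, 4.1]]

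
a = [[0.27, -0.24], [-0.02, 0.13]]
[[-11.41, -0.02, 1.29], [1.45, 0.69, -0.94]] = a @ [[-37.48, 5.39, -1.92], [5.36, 6.15, -7.53]]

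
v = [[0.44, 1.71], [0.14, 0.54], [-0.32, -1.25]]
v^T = [[0.44, 0.14, -0.32], [1.71, 0.54, -1.25]]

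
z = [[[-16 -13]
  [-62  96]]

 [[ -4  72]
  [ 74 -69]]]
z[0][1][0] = -62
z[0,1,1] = 96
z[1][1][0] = 74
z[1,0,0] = -4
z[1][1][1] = -69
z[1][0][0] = -4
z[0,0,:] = [-16, -13]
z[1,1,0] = 74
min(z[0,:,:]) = -62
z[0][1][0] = -62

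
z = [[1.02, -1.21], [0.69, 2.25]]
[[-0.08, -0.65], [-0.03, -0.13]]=z @ [[-0.07,-0.52], [0.01,0.1]]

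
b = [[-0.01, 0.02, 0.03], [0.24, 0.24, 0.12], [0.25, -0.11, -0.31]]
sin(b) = [[-0.01, 0.02, 0.03], [0.24, 0.24, 0.12], [0.25, -0.11, -0.31]]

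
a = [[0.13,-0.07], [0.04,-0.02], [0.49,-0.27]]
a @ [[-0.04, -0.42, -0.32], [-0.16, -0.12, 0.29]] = [[0.01, -0.05, -0.06], [0.0, -0.01, -0.02], [0.02, -0.17, -0.24]]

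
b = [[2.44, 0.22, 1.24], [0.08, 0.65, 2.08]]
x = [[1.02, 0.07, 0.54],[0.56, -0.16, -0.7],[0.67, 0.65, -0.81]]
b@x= [[3.44, 0.94, 0.16], [1.84, 1.25, -2.10]]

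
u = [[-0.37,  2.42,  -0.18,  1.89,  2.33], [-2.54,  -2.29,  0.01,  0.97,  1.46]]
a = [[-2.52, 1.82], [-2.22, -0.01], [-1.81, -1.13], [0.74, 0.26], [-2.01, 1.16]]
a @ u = [[-3.69, -10.27, 0.47, -3.0, -3.21], [0.85, -5.35, 0.4, -4.21, -5.19], [3.54, -1.79, 0.31, -4.52, -5.87], [-0.93, 1.20, -0.13, 1.65, 2.1], [-2.20, -7.52, 0.37, -2.67, -2.99]]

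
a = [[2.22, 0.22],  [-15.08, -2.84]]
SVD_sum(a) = [[2.19, 0.41], [-15.09, -2.81]] + [[0.03,-0.19], [0.01,-0.03]]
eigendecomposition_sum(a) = [[1.76, 0.09], [-6.21, -0.32]] + [[0.46, 0.13], [-8.87, -2.52]]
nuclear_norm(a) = 15.70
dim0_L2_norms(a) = [15.24, 2.85]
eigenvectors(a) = [[0.27, -0.05], [-0.96, 1.0]]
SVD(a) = [[-0.14, 0.99], [0.99, 0.14]] @ diag([15.505214702990948, 0.19265776432129963]) @ [[-0.98,  -0.18],[0.18,  -0.98]]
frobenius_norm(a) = 15.51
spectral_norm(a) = 15.51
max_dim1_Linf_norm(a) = 15.08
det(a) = -2.99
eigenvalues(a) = [1.45, -2.07]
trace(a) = -0.62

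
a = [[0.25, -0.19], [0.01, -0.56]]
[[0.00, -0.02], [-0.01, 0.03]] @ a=[[-0.0,0.01],[-0.0,-0.01]]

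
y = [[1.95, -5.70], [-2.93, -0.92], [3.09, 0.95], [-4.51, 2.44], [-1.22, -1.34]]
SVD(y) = [[-0.70, -0.53],[0.2, -0.51],[-0.21, 0.53],[0.65, -0.25],[-0.0, -0.34]] @ diag([7.599741271089868, 5.291127725966684]) @ [[-0.73, 0.69],  [0.69, 0.73]]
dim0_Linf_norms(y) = [4.51, 5.7]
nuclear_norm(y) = 12.89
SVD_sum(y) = [[3.88,  -3.65], [-1.09,  1.03], [1.16,  -1.10], [-3.61,  3.4], [0.02,  -0.02]] + [[-1.93, -2.05], [-1.84, -1.95], [1.93, 2.05], [-0.9, -0.96], [-1.24, -1.32]]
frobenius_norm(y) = 9.26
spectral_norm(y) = 7.60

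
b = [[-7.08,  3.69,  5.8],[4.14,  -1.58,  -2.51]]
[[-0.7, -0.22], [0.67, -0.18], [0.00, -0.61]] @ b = [[4.05, -2.24, -3.51], [-5.49, 2.76, 4.34], [-2.53, 0.96, 1.53]]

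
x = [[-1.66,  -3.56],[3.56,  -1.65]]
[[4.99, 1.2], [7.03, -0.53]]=x @ [[1.09, -0.25], [-1.91, -0.22]]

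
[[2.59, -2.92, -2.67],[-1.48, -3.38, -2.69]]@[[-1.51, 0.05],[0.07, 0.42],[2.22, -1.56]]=[[-10.04, 3.07], [-3.97, 2.7]]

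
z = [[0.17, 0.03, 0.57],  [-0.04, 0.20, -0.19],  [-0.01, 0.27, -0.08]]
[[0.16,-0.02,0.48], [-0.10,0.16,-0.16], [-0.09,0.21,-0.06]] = z @ [[0.64, -0.27, 0.10], [-0.27, 0.77, 0.01], [0.10, 0.01, 0.81]]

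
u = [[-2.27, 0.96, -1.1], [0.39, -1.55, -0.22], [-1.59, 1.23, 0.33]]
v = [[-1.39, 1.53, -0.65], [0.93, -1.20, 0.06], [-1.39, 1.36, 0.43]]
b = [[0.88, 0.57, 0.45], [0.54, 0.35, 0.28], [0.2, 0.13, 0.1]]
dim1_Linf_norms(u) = [2.27, 1.55, 1.59]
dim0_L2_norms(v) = [2.17, 2.37, 0.78]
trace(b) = 1.33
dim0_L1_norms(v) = [3.71, 4.09, 1.14]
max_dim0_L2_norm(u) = 2.8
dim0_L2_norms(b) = [1.05, 0.68, 0.54]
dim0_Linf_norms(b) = [0.88, 0.57, 0.45]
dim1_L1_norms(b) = [1.9, 1.17, 0.43]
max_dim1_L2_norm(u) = 2.7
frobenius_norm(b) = 1.36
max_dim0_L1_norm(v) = 4.09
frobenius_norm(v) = 3.31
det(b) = -0.00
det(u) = 2.94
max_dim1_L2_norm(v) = 2.17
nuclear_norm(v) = 4.13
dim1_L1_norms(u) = [4.33, 2.16, 3.15]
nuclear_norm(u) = 5.45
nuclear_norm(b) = 1.37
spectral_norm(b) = 1.36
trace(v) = -2.16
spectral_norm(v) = 3.22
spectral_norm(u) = 3.40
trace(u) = -3.49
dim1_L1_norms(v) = [3.57, 2.19, 3.18]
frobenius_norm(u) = 3.75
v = u + b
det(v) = 0.35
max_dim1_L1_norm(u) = 4.33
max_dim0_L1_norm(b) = 1.62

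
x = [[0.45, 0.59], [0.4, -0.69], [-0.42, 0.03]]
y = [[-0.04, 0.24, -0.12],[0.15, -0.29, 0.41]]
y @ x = [[0.13, -0.19], [-0.22, 0.3]]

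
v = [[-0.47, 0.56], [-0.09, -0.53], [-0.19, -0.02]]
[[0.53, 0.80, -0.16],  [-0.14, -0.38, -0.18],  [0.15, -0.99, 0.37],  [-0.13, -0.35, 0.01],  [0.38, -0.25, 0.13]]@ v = [[-0.29, -0.12], [0.13, 0.13], [-0.05, 0.6], [0.09, 0.11], [-0.18, 0.34]]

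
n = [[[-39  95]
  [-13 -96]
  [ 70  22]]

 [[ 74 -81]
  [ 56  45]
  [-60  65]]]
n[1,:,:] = [[74, -81], [56, 45], [-60, 65]]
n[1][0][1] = -81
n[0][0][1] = 95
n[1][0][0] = 74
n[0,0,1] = 95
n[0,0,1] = 95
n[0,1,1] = -96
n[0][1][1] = -96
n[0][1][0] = -13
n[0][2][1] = 22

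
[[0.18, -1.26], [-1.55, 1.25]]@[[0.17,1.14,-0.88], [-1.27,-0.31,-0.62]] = [[1.63, 0.6, 0.62], [-1.85, -2.15, 0.59]]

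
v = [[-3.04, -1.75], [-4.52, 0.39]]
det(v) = -9.10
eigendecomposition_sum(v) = [[-3.51,-1.23], [-3.17,-1.11]] + [[0.47, -0.52], [-1.35, 1.5]]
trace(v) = -2.65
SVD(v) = [[-0.59, -0.81], [-0.81, 0.59]] @ diag([5.490165705635304, 1.6567077366469918]) @ [[0.99, 0.13], [-0.13, 0.99]]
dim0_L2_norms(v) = [5.45, 1.79]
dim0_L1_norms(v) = [7.56, 2.14]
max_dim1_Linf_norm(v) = 4.52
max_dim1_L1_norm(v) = 4.91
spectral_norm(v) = 5.49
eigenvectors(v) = [[-0.74, 0.33], [-0.67, -0.94]]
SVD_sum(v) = [[-3.22, -0.42],[-4.39, -0.58]] + [[0.18, -1.33], [-0.13, 0.97]]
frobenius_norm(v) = 5.73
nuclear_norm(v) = 7.15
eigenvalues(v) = [-4.62, 1.97]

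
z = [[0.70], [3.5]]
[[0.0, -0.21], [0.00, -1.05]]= z @ [[-0.0, -0.3]]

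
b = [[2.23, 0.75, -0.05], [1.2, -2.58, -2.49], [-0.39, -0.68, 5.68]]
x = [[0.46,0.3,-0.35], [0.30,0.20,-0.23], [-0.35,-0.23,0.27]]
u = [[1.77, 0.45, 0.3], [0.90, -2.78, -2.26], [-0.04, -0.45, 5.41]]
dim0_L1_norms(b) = [3.82, 4.01, 8.22]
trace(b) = 5.33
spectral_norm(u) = 5.93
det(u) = -30.73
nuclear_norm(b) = 11.40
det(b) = -40.75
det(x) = 0.00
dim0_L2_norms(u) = [1.99, 2.85, 5.87]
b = x + u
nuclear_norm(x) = 0.93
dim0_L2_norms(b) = [2.56, 2.77, 6.2]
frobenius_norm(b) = 7.26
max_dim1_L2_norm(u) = 5.43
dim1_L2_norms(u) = [1.85, 3.69, 5.43]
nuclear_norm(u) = 10.59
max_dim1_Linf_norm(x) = 0.46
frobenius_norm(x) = 0.92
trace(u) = 4.40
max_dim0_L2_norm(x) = 0.65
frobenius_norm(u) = 6.82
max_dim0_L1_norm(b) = 8.22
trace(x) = 0.93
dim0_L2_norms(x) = [0.65, 0.43, 0.5]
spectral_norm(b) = 6.29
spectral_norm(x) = 0.92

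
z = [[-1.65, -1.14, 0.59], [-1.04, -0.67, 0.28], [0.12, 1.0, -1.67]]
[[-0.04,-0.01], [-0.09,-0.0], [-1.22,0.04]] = z @ [[0.65, -0.02],[-0.73, 0.03],[0.34, -0.01]]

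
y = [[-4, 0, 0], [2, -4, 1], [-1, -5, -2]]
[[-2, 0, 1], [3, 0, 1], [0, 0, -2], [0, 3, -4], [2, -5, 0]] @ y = [[7, -5, -2], [-13, -5, -2], [2, 10, 4], [10, 8, 11], [-18, 20, -5]]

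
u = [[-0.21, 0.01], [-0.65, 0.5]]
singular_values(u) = [0.84, 0.12]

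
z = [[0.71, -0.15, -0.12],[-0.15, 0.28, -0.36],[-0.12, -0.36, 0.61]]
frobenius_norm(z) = 1.13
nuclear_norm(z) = 1.60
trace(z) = 1.60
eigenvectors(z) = [[-0.26, -0.94, -0.22], [-0.81, 0.33, -0.48], [-0.53, -0.05, 0.85]]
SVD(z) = [[-0.22,0.94,0.26],[-0.48,-0.33,0.81],[0.85,0.05,0.53]] @ diag([0.8454667945400002, 0.7568227384065203, 0.002289532946520241]) @ [[-0.22, -0.48, 0.85], [0.94, -0.33, 0.05], [-0.26, -0.81, -0.53]]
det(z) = -0.00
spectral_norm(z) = 0.85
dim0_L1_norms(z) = [0.98, 0.79, 1.09]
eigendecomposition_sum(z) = [[-0.0, -0.0, -0.00],[-0.00, -0.0, -0.00],[-0.0, -0.0, -0.0]] + [[0.67,-0.24,0.04], [-0.24,0.08,-0.01], [0.04,-0.01,0.0]] + [[0.04,0.09,-0.16], [0.09,0.20,-0.35], [-0.16,-0.35,0.61]]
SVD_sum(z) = [[0.04, 0.09, -0.16], [0.09, 0.20, -0.35], [-0.16, -0.35, 0.61]] + [[0.67, -0.24, 0.04], [-0.24, 0.08, -0.01], [0.04, -0.01, 0.00]] + [[-0.0, -0.0, -0.0],[-0.00, -0.00, -0.0],[-0.00, -0.0, -0.00]]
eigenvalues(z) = [-0.0, 0.76, 0.85]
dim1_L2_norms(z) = [0.74, 0.48, 0.72]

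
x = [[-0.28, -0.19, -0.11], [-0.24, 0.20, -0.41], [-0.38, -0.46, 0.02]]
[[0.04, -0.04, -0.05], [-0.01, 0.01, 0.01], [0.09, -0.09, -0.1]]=x@[[0.40, -0.38, -0.46], [-0.54, 0.52, 0.63], [-0.48, 0.46, 0.55]]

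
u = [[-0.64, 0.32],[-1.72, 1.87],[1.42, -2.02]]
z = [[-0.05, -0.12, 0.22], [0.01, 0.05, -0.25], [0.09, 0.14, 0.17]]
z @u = [[0.55, -0.68], [-0.45, 0.60], [-0.06, -0.05]]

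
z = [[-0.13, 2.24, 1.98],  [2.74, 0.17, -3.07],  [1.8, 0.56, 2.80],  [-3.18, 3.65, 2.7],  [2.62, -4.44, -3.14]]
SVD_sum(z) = [[-1.27, 1.69, 1.66], [1.46, -1.94, -1.91], [-0.58, 0.77, 0.76], [-2.58, 3.43, 3.38], [2.82, -3.75, -3.69]] + [[0.98,0.1,0.64], [0.51,0.05,0.34], [2.56,0.27,1.69], [-0.71,-0.07,-0.46], [0.06,0.01,0.04]] + [[0.17, 0.45, -0.33], [0.77, 2.06, -1.5], [-0.18, -0.48, 0.35], [0.11, 0.29, -0.21], [-0.26, -0.7, 0.51]]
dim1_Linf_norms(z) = [2.24, 3.07, 2.8, 3.65, 4.44]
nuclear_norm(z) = 15.57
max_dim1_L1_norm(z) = 10.2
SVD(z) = [[-0.29, 0.34, 0.20], [0.34, 0.18, 0.90], [-0.13, 0.89, -0.21], [-0.60, -0.25, 0.13], [0.65, 0.02, -0.30]] @ diag([9.152483122337943, 3.4587306775057334, 2.95662557585498]) @ [[0.47, -0.63, -0.62], [0.83, 0.09, 0.55], [0.29, 0.77, -0.56]]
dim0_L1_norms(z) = [10.47, 11.06, 13.69]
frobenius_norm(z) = 10.22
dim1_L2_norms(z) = [2.99, 4.12, 3.38, 5.54, 6.04]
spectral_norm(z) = 9.15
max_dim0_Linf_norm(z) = 4.44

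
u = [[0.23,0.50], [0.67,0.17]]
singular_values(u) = [0.8, 0.37]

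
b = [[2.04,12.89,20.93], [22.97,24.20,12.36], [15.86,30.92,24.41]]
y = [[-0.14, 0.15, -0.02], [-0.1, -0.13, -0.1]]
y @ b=[[2.84, 1.21, -1.56], [-4.78, -7.53, -6.14]]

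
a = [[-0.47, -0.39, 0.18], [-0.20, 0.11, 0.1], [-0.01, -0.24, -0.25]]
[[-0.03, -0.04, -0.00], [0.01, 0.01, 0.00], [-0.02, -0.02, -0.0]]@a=[[0.02, 0.01, -0.01], [-0.01, -0.0, 0.00], [0.01, 0.01, -0.01]]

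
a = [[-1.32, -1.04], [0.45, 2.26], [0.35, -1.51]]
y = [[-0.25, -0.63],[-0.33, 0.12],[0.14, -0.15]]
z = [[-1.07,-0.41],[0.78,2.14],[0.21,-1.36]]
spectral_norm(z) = 2.69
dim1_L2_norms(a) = [1.68, 2.3, 1.55]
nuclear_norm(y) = 1.08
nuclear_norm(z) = 3.77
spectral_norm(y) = 0.68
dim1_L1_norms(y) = [0.88, 0.45, 0.29]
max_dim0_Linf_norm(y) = 0.63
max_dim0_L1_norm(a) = 4.81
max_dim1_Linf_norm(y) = 0.63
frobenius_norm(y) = 0.79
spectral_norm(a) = 3.00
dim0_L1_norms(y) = [0.72, 0.9]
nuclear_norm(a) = 4.25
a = z + y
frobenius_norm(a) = 3.25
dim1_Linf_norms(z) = [1.07, 2.14, 1.36]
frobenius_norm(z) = 2.90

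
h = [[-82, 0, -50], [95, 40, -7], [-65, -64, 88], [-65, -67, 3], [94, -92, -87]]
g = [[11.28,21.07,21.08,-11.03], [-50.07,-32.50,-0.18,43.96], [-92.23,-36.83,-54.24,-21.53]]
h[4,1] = -92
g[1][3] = 43.96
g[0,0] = 11.28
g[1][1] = -32.5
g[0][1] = 21.07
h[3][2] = 3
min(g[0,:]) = -11.03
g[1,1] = -32.5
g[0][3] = -11.03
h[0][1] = 0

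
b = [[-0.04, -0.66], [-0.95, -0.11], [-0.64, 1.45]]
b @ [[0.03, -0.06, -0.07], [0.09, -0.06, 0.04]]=[[-0.06, 0.04, -0.02], [-0.04, 0.06, 0.06], [0.11, -0.05, 0.10]]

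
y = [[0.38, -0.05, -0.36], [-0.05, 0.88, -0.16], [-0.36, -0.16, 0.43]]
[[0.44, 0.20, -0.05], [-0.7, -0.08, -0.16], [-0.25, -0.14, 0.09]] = y @[[1.62, 1.30, -0.07], [-0.60, 0.13, -0.17], [0.56, 0.81, 0.08]]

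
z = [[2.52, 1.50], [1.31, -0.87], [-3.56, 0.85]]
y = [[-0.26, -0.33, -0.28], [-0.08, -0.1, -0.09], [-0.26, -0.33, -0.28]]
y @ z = [[-0.09, -0.34], [-0.01, -0.11], [-0.09, -0.34]]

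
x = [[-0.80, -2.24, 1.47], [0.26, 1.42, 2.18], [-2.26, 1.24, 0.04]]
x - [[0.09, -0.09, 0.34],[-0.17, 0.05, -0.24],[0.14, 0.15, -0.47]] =[[-0.89, -2.15, 1.13], [0.43, 1.37, 2.42], [-2.4, 1.09, 0.51]]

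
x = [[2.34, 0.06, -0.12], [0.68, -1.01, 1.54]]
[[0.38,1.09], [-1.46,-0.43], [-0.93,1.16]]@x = [[1.63,-1.08,1.63], [-3.71,0.35,-0.49], [-1.39,-1.23,1.90]]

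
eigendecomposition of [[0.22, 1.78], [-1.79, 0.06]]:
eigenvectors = [[(-0.03-0.71j), -0.03+0.71j], [(0.71+0j), (0.71-0j)]]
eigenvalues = [(0.14+1.78j), (0.14-1.78j)]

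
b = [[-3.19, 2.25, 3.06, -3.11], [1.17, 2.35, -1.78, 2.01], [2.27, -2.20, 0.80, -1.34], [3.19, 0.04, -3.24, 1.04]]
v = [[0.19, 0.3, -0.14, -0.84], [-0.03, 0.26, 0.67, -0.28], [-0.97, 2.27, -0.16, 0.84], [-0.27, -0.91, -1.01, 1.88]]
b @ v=[[-2.80, 9.40, 4.61, -1.23], [1.34, -4.91, -0.33, 0.64], [0.08, 3.14, -0.57, -3.14], [3.47, -7.33, -0.95, -3.46]]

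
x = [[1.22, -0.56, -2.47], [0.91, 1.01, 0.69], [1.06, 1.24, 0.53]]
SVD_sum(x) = [[0.56,-1.03,-2.42],  [-0.17,0.31,0.74],  [-0.15,0.28,0.66]] + [[0.65,0.48,-0.05], [1.04,0.75,-0.08], [1.25,0.91,-0.10]] + [[0.00, -0.00, 0.00],[0.04, -0.06, 0.03],[-0.04, 0.05, -0.03]]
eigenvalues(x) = [(1.45+1.73j), (1.45-1.73j), (-0.13+0j)]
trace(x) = 2.76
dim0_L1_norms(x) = [3.19, 2.81, 3.69]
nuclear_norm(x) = 5.18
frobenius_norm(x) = 3.63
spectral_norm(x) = 2.91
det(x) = -0.67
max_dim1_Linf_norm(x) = 2.47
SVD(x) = [[-0.93, -0.37, -0.05], [0.28, -0.59, -0.76], [0.25, -0.71, 0.65]] @ diag([2.9065800279170104, 2.1701862144987976, 0.10669740256132453]) @ [[-0.21, 0.38, 0.90], [-0.81, -0.59, 0.06], [-0.55, 0.71, -0.43]]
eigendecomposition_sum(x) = [[0.61+0.99j, -0.31+0.98j, (-1.21+0.36j)], [0.46-0.42j, (0.55+0.07j), 0.31+0.60j], [(0.53-0.42j), 0.59+0.11j, (0.29+0.67j)]] + [[0.61-0.99j, (-0.31-0.98j), -1.21-0.36j], [0.46+0.42j, 0.55-0.07j, (0.31-0.6j)], [0.53+0.42j, 0.59-0.11j, (0.29-0.67j)]] + [[0.00+0.00j, (0.07+0j), -0.06-0.00j],[-0.00-0.00j, -0.09-0.00j, 0.08+0.00j],[0.00+0.00j, 0.06+0.00j, (-0.05-0j)]]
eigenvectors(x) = [[(0.78+0j), (0.78-0j), (0.54+0j)], [(-0.08-0.41j), (-0.08+0.41j), -0.71+0.00j], [(-0.05-0.45j), -0.05+0.45j, (0.46+0j)]]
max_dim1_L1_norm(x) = 4.25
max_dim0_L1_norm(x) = 3.69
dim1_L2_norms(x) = [2.81, 1.52, 1.72]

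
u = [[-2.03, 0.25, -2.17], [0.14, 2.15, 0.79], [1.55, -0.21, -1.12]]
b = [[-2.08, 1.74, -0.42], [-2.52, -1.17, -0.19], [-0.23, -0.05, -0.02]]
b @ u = [[3.81, 3.31, 6.36], [4.66, -3.11, 4.76], [0.43, -0.16, 0.48]]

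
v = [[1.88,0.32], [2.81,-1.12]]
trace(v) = 0.76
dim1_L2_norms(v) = [1.91, 3.02]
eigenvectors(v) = [[0.76, -0.1], [0.65, 1.00]]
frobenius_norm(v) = 3.58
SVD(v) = [[-0.51,  -0.86],  [-0.86,  0.51]] @ diag([3.469470401555781, 0.8660687805990755]) @ [[-0.97, 0.23],[-0.23, -0.97]]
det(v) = -3.00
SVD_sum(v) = [[1.71, -0.41], [2.91, -0.69]] + [[0.17, 0.73],[-0.10, -0.43]]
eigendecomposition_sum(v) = [[1.99, 0.19], [1.71, 0.17]] + [[-0.11, 0.13], [1.1, -1.29]]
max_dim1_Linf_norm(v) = 2.81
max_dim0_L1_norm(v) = 4.69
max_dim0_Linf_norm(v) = 2.81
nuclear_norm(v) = 4.34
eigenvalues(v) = [2.15, -1.39]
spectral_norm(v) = 3.47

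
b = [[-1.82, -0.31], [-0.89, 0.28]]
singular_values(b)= [2.03, 0.39]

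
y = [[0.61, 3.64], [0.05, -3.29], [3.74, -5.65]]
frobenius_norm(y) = 8.39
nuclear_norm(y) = 10.60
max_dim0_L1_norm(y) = 12.58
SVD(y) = [[0.4,0.72], [-0.39,-0.43], [-0.83,0.55]] @ diag([7.963294110475342, 2.63521287756203]) @ [[-0.36, 0.93], [0.93, 0.36]]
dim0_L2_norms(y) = [3.79, 7.48]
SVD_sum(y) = [[-1.15, 2.96], [1.12, -2.87], [2.4, -6.17]] + [[1.76,0.68], [-1.07,-0.42], [1.34,0.52]]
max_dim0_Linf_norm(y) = 5.65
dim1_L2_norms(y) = [3.69, 3.29, 6.78]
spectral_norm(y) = 7.96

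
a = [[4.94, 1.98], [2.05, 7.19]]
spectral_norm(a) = 8.37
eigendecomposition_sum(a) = [[2.79, -1.61], [-1.67, 0.96]] + [[2.15, 3.59], [3.72, 6.23]]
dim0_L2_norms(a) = [5.35, 7.46]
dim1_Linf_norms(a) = [4.94, 7.19]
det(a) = 31.46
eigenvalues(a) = [3.76, 8.37]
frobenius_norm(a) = 9.18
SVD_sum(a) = [[2.15, 3.63], [3.68, 6.23]] + [[2.79, -1.65], [-1.63, 0.96]]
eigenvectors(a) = [[-0.86,-0.50], [0.51,-0.87]]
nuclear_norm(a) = 12.13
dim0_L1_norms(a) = [6.99, 9.17]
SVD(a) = [[0.5, 0.86], [0.86, -0.50]] @ diag([8.372881307276518, 3.7573206696074606]) @ [[0.51, 0.86], [0.86, -0.51]]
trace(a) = 12.13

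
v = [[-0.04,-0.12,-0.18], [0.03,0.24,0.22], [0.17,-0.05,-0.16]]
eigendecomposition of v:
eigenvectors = [[0.28+0.48j, 0.28-0.48j, 0.28+0.00j], [-0.41-0.24j, (-0.41+0.24j), (-0.91+0j)], [(0.68+0j), (0.68-0j), 0.29+0.00j]]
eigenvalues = [(-0.06+0.14j), (-0.06-0.14j), (0.16+0j)]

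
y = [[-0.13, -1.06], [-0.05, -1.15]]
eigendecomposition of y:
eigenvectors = [[1.0,0.70], [-0.05,0.71]]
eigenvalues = [-0.08, -1.2]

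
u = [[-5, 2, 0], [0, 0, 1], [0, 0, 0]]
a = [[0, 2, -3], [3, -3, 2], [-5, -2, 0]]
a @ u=[[0, 0, 2], [-15, 6, -3], [25, -10, -2]]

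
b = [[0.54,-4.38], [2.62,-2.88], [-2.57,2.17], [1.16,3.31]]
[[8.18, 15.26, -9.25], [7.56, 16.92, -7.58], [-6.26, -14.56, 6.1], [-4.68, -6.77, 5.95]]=b@[[0.96,3.04,-0.66], [-1.75,-3.11,2.03]]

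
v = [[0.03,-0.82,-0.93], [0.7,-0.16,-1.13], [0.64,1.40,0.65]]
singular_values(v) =[2.12, 1.28, 0.0]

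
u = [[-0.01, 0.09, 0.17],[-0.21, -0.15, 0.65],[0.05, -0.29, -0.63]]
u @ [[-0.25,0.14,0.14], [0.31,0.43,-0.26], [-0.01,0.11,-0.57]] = [[0.03, 0.06, -0.12], [-0.0, -0.02, -0.36], [-0.1, -0.19, 0.44]]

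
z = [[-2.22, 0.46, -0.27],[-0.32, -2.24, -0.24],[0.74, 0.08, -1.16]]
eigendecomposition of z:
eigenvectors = [[0.42+0.00j, (0.74+0j), 0.74-0.00j], [0.11+0.00j, -0.05+0.34j, (-0.05-0.34j)], [-0.90+0.00j, -0.54-0.20j, (-0.54+0.2j)]]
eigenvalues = [(-1.51+0j), (-2.05+0.29j), (-2.05-0.29j)]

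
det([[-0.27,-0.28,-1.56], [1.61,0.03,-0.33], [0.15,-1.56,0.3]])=4.211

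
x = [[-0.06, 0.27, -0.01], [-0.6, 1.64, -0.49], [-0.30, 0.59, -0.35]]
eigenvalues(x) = [1.38, 0.01, -0.15]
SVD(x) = [[-0.13, 0.44, 0.89],[-0.92, 0.28, -0.28],[-0.37, -0.85, 0.37]] @ diag([1.9730367261716986, 0.18442720027069, 0.0035615976722479033]) @ [[0.34, -0.89, 0.29], [0.33, 0.41, 0.85], [0.88, 0.19, -0.44]]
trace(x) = 1.23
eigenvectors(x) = [[-0.17, -0.89, -0.32],[-0.94, -0.20, 0.15],[-0.29, 0.41, 0.93]]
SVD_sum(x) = [[-0.09, 0.24, -0.08], [-0.62, 1.62, -0.53], [-0.25, 0.65, -0.22]] + [[0.03, 0.03, 0.07], [0.02, 0.02, 0.04], [-0.05, -0.06, -0.13]] + [[0.00, 0.00, -0.00], [-0.0, -0.00, 0.0], [0.00, 0.00, -0.00]]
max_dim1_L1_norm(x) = 2.73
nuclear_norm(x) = 2.16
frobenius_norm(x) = 1.98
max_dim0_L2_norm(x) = 1.76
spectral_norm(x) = 1.97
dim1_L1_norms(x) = [0.34, 2.73, 1.24]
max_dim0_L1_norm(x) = 2.5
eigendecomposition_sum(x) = [[-0.11, 0.30, -0.09], [-0.58, 1.63, -0.46], [-0.18, 0.5, -0.14]] + [[0.01, -0.0, 0.0], [0.00, -0.0, 0.0], [-0.00, 0.00, -0.00]] + [[0.04, -0.03, 0.07], [-0.02, 0.01, -0.03], [-0.12, 0.09, -0.21]]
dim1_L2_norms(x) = [0.28, 1.81, 0.75]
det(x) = -0.00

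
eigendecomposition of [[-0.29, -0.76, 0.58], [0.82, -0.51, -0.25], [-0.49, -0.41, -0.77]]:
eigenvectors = [[-0.70+0.00j, (-0.7-0j), (-0.08+0j)], [(-0.03+0.58j), -0.03-0.58j, 0.56+0.00j], [-0.05-0.40j, -0.05+0.40j, 0.83+0.00j]]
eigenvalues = [(-0.29+0.96j), (-0.29-0.96j), (-1+0j)]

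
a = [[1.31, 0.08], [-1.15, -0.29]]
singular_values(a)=[1.76, 0.16]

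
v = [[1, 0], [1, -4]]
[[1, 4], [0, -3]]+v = [[2, 4], [1, -7]]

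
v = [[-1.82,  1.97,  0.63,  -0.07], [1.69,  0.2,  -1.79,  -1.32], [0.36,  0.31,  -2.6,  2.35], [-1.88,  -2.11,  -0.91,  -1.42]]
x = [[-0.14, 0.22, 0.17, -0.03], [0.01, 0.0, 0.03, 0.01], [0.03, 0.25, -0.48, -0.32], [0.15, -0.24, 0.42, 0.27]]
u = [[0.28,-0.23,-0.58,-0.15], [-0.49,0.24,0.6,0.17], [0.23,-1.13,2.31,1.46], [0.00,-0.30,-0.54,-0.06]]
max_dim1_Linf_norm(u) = 2.31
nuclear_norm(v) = 12.10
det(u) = -0.00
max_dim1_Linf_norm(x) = 0.48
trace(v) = -5.64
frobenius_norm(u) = 3.22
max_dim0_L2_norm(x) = 0.66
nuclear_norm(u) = 4.35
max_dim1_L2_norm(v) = 3.54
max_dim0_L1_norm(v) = 5.93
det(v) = -73.57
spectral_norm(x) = 0.84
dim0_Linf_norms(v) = [1.88, 2.11, 2.6, 2.35]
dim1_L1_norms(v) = [4.49, 5.0, 5.62, 6.32]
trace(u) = 2.77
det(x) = 0.00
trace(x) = -0.35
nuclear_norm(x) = 1.27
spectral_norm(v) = 3.92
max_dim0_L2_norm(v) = 3.35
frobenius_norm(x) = 0.91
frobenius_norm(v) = 6.23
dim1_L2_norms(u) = [0.7, 0.83, 2.97, 0.62]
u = v @ x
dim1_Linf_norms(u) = [0.58, 0.6, 2.31, 0.54]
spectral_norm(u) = 3.05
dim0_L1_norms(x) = [0.33, 0.71, 1.1, 0.63]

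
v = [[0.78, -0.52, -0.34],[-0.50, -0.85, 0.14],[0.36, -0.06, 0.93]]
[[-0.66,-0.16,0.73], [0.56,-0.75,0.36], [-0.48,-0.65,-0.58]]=v @ [[-0.98,0.02,0.18], [-0.10,0.76,-0.65], [-0.14,-0.66,-0.74]]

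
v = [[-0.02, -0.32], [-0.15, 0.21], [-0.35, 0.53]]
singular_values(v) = [0.73, 0.18]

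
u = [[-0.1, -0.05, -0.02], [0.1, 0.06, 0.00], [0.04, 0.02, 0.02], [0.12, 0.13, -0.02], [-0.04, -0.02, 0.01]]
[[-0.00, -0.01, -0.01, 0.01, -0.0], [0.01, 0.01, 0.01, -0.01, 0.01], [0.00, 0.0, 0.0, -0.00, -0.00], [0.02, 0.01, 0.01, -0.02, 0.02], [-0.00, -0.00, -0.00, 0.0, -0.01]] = u @ [[-0.08, 0.08, 0.09, -0.05, 0.04], [0.22, 0.00, -0.03, -0.10, 0.08], [0.05, -0.12, 0.02, 0.02, -0.20]]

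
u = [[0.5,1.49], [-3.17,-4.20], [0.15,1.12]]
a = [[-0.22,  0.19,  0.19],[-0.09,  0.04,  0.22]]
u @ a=[[-0.24, 0.15, 0.42], [1.08, -0.77, -1.53], [-0.13, 0.07, 0.27]]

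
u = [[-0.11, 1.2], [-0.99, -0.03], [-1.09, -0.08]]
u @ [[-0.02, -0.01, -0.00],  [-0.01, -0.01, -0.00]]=[[-0.01, -0.01, 0.0], [0.02, 0.01, 0.0], [0.02, 0.01, 0.0]]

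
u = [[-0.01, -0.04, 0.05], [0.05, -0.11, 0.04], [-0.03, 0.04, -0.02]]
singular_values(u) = [0.15, 0.04, 0.01]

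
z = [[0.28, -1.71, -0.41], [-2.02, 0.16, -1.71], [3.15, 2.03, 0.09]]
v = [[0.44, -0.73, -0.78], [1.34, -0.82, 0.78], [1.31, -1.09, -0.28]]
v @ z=[[-0.86, -2.45, 1.0], [4.49, -0.84, 0.92], [1.69, -2.98, 1.30]]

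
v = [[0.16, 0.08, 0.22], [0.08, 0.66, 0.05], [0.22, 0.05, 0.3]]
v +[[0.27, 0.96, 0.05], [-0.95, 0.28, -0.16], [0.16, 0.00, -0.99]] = [[0.43, 1.04, 0.27], [-0.87, 0.94, -0.11], [0.38, 0.05, -0.69]]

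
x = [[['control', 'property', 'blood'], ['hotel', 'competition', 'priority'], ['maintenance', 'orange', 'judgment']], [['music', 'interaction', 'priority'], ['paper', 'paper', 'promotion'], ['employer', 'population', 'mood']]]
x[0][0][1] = 'property'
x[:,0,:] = [['control', 'property', 'blood'], ['music', 'interaction', 'priority']]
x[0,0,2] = 'blood'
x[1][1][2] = 'promotion'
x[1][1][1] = 'paper'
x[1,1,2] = 'promotion'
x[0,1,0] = 'hotel'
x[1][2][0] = 'employer'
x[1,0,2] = 'priority'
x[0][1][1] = 'competition'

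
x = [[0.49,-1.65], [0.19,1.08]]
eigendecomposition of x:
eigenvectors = [[0.95+0.00j, (0.95-0j)], [-0.17-0.27j, (-0.17+0.27j)]]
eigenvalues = [(0.79+0.48j), (0.79-0.48j)]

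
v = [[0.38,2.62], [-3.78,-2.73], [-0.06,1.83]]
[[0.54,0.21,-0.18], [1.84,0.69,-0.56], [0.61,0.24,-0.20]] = v@ [[-0.71,-0.27,0.22], [0.31,0.12,-0.10]]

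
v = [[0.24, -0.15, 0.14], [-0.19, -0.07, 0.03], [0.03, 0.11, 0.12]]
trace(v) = 0.29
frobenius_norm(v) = 0.41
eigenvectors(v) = [[0.42, 0.87, -0.48], [0.84, -0.46, 0.47], [-0.35, -0.14, 0.74]]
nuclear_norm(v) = 0.67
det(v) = -0.01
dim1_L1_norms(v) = [0.53, 0.29, 0.26]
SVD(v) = [[-0.91, -0.39, 0.17], [0.4, -0.68, 0.62], [-0.12, 0.63, 0.77]] @ diag([0.338305132915125, 0.182634160582382, 0.14558296751903468]) @ [[-0.88, 0.28, -0.38],  [0.30, 0.95, 0.01],  [-0.37, 0.11, 0.92]]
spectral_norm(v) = 0.34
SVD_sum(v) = [[0.27, -0.09, 0.12], [-0.12, 0.04, -0.05], [0.04, -0.01, 0.02]] + [[-0.02,-0.07,-0.0], [-0.04,-0.12,-0.00], [0.03,0.11,0.00]] + [[-0.01, 0.00, 0.02], [-0.03, 0.01, 0.08], [-0.04, 0.01, 0.10]]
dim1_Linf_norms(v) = [0.24, 0.19, 0.12]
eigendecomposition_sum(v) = [[-0.03, -0.06, 0.02], [-0.06, -0.13, 0.04], [0.03, 0.05, -0.02]] + [[0.3, -0.06, 0.23],[-0.16, 0.03, -0.12],[-0.05, 0.01, -0.04]] + [[-0.03, -0.03, -0.11], [0.03, 0.03, 0.11], [0.05, 0.05, 0.17]]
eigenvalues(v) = [-0.18, 0.3, 0.17]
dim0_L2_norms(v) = [0.31, 0.2, 0.19]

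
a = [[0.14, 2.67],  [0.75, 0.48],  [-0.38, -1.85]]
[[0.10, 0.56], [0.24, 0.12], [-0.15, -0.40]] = a @ [[0.31, 0.02], [0.02, 0.21]]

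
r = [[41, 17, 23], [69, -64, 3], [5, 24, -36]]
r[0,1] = 17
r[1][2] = 3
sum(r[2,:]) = -7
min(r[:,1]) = -64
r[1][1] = -64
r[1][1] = -64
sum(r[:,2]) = -10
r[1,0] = 69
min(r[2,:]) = -36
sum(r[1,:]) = 8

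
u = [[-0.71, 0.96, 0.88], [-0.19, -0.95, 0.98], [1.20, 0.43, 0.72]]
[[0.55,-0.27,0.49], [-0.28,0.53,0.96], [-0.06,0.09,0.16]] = u @ [[-0.21, 0.1, -0.19], [0.38, -0.38, -0.26], [0.04, 0.19, 0.69]]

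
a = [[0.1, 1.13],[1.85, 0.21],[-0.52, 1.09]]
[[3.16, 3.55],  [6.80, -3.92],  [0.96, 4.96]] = a @[[3.39, -2.5], [2.5, 3.36]]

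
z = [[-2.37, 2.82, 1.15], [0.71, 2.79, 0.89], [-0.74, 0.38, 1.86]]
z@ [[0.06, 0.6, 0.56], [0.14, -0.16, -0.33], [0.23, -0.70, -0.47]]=[[0.52, -2.68, -2.80],  [0.64, -0.64, -0.94],  [0.44, -1.81, -1.41]]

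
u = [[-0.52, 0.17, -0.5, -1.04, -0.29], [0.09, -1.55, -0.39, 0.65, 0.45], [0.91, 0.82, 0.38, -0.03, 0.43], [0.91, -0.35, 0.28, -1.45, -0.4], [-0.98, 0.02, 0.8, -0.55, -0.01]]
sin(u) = [[-0.78,  0.23,  -0.73,  -0.55,  -0.11], [0.01,  -1.26,  -0.14,  -0.15,  0.11], [1.05,  0.66,  0.3,  -0.19,  0.43], [0.81,  0.19,  0.21,  -1.43,  -0.38], [-1.13,  0.12,  0.68,  0.02,  0.06]]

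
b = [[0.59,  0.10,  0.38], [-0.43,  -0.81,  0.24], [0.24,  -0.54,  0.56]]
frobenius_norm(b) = 1.44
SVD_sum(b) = [[0.0,  0.01,  -0.01],[-0.16,  -0.77,  0.42],[-0.12,  -0.59,  0.32]] + [[0.59,0.09,0.39], [-0.27,-0.04,-0.18], [0.36,0.05,0.24]] + [[-0.00, 0.00, 0.0],[-0.00, 0.0, 0.00],[0.0, -0.00, -0.0]]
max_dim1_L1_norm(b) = 1.48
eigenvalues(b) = [0.91, -0.57, -0.0]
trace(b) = 0.34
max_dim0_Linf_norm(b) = 0.81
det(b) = 0.00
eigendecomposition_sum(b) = [[0.49,-0.11,0.46], [-0.06,0.01,-0.06], [0.43,-0.1,0.4]] + [[0.10,0.22,-0.08], [-0.37,-0.83,0.30], [-0.2,-0.44,0.16]] + [[-0.0, -0.00, 0.00], [0.00, 0.00, -0.00], [0.00, 0.0, -0.0]]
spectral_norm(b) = 1.12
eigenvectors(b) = [[-0.75,-0.22,-0.53], [0.1,0.86,0.49], [-0.66,0.46,0.69]]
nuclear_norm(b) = 2.02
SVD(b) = [[0.01, 0.79, -0.61], [-0.79, -0.37, -0.49], [-0.61, 0.49, 0.62]] @ diag([1.1242745571787391, 0.894374701083807, 0.0007836719981883742]) @ [[0.18, 0.86, -0.47], [0.83, 0.12, 0.54], [0.53, -0.49, -0.7]]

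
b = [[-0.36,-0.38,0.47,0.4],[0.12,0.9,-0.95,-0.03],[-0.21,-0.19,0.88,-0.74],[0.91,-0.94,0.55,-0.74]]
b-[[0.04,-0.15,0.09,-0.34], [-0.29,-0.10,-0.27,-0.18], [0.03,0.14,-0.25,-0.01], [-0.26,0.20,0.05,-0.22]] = [[-0.4, -0.23, 0.38, 0.74], [0.41, 1.00, -0.68, 0.15], [-0.24, -0.33, 1.13, -0.73], [1.17, -1.14, 0.5, -0.52]]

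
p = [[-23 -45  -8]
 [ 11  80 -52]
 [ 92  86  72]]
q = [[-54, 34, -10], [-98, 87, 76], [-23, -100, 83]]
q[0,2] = -10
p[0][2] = -8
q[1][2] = 76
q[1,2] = 76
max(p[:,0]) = 92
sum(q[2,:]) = -40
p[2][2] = 72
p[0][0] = -23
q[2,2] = 83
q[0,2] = -10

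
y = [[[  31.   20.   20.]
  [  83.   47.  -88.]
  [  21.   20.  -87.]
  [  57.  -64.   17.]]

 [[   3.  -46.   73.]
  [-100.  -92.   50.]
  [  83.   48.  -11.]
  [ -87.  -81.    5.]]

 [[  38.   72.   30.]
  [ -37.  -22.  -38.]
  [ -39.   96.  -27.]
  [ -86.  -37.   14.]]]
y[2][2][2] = -27.0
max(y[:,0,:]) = 73.0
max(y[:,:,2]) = 73.0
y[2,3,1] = -37.0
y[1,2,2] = -11.0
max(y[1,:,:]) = 83.0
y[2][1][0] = -37.0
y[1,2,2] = -11.0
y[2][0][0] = 38.0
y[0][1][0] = 83.0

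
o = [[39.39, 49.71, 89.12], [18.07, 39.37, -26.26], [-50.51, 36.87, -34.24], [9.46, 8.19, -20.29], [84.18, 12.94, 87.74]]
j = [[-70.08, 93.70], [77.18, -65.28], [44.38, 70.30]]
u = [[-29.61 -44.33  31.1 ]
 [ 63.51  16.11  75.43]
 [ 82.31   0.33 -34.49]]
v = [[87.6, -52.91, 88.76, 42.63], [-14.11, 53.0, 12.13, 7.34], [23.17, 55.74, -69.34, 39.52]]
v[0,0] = 87.6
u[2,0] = 82.31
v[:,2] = [88.76, 12.13, -69.34]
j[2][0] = 44.38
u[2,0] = 82.31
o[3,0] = 9.46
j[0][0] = -70.08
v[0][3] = 42.63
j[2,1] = 70.3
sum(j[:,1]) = 98.72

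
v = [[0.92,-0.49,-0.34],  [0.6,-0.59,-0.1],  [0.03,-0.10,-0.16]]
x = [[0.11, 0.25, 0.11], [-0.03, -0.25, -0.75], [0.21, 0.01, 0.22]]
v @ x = [[0.04, 0.35, 0.39], [0.06, 0.30, 0.49], [-0.03, 0.03, 0.04]]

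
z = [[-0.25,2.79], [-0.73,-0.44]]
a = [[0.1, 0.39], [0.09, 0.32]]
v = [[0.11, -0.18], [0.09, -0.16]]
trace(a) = 0.42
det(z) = 2.15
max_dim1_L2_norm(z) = 2.8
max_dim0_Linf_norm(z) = 2.79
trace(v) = -0.05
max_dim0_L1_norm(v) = 0.34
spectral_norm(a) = 0.52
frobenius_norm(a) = 0.52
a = v @ z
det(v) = -0.00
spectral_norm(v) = 0.28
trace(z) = -0.69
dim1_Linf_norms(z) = [2.79, 0.73]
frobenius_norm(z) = 2.93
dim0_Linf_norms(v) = [0.11, 0.18]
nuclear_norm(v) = 0.28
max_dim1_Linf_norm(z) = 2.79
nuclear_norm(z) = 3.59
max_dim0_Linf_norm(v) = 0.18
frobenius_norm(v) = 0.28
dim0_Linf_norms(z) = [0.73, 2.79]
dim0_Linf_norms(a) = [0.1, 0.39]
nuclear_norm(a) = 0.53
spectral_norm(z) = 2.83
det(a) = -0.00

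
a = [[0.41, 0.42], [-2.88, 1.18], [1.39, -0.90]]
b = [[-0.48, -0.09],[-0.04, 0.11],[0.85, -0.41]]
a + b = [[-0.07, 0.33], [-2.92, 1.29], [2.24, -1.31]]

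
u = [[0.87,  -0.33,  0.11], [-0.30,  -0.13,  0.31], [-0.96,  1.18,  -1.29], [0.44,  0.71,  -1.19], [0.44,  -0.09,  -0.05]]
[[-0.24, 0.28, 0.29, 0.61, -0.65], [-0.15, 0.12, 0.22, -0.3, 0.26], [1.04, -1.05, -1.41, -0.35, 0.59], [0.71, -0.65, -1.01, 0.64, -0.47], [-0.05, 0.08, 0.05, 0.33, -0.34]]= u@[[0.13, 0.17, 0.18, 0.64, -0.88], [1.12, -0.26, -0.13, -0.31, -0.40], [0.12, 0.45, 0.84, -0.49, -0.17]]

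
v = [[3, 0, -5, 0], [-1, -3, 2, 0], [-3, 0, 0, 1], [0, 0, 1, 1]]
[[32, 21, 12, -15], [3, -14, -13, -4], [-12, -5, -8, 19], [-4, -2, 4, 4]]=v@[[4, 2, 4, -5], [-5, 2, 3, 3], [-4, -3, 0, 0], [0, 1, 4, 4]]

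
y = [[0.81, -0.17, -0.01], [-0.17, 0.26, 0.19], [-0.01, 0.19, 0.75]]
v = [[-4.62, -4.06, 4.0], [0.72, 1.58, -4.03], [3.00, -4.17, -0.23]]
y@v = [[-3.89, -3.52, 3.93], [1.54, 0.31, -1.77], [2.43, -2.79, -0.98]]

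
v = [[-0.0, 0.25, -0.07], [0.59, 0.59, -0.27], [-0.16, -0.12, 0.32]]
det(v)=-0.038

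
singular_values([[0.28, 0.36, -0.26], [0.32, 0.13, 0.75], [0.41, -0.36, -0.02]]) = [0.84, 0.53, 0.52]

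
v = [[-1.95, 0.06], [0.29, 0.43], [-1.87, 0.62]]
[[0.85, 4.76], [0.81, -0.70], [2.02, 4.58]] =v@[[-0.37, -2.44],  [2.14, 0.02]]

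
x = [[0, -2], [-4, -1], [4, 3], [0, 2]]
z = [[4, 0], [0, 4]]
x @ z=[[0, -8], [-16, -4], [16, 12], [0, 8]]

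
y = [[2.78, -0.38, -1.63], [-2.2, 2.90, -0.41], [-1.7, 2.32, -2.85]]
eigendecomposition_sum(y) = [[2.32, -1.32, -0.45], [-3.07, 1.74, 0.59], [-1.53, 0.87, 0.30]] + [[0.59,0.59,-0.28], [0.95,0.94,-0.45], [0.28,0.28,-0.13]] + [[-0.13,0.35,-0.9], [-0.08,0.21,-0.55], [-0.45,1.17,-3.01]]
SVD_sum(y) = [[0.98, -1.04, 0.50], [-2.3, 2.44, -1.18], [-2.35, 2.50, -1.21]] + [[1.56, 0.34, -2.34],[-0.29, -0.06, 0.44],[0.93, 0.2, -1.4]] + [[0.24, 0.32, 0.21], [0.39, 0.53, 0.33], [-0.28, -0.38, -0.24]]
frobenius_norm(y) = 6.35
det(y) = -17.93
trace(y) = 2.83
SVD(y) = [[-0.29, -0.85, -0.45], [0.67, 0.16, -0.73], [0.69, -0.51, 0.52]] @ diag([5.305474141155017, 3.342490882171469, 1.0111373992371313]) @ [[-0.65, 0.69, -0.33], [-0.55, -0.12, 0.83], [-0.53, -0.72, -0.45]]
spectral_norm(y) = 5.31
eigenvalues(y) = [4.36, 1.4, -2.93]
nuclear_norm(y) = 9.66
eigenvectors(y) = [[-0.56, 0.51, 0.28], [0.74, 0.82, 0.17], [0.37, 0.24, 0.94]]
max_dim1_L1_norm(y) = 6.87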